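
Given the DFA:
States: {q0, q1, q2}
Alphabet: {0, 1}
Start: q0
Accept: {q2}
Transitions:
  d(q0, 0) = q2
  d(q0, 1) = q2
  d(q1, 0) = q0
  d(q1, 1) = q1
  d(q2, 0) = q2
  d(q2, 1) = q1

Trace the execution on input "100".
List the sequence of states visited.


Input: 100
d(q0, 1) = q2
d(q2, 0) = q2
d(q2, 0) = q2


q0 -> q2 -> q2 -> q2


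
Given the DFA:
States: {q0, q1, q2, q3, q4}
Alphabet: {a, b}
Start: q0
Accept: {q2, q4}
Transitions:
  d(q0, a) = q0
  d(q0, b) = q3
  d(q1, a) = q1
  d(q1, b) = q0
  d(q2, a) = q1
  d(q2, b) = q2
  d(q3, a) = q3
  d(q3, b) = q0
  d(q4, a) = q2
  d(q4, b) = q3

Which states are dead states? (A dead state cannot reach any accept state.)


Forward reachability from each state:
  q0 -> reaches {q0, q3}, no accept state (dead)
  q1 -> reaches {q0, q1, q3}, no accept state (dead)
  q2 -> reaches accept state q2 (live)
  q3 -> reaches {q0, q3}, no accept state (dead)
  q4 -> reaches accept state q2 (live)

{q0, q1, q3}


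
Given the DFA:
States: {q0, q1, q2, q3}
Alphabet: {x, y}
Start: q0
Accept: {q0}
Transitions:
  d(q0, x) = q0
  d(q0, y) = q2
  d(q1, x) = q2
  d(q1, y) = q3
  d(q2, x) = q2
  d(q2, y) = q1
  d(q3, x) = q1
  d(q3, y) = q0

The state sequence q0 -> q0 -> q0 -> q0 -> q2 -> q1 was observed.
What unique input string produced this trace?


Trace back each transition to find the symbol:
  q0 --[x]--> q0
  q0 --[x]--> q0
  q0 --[x]--> q0
  q0 --[y]--> q2
  q2 --[y]--> q1

"xxxyy"


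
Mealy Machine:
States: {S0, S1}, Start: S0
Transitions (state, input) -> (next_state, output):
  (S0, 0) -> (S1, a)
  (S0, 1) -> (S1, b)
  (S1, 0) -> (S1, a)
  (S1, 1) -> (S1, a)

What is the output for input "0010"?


Step-by-step:
  (S0, 0) -> (S1, a)
  (S1, 0) -> (S1, a)
  (S1, 1) -> (S1, a)
  (S1, 0) -> (S1, a)

"aaaa"


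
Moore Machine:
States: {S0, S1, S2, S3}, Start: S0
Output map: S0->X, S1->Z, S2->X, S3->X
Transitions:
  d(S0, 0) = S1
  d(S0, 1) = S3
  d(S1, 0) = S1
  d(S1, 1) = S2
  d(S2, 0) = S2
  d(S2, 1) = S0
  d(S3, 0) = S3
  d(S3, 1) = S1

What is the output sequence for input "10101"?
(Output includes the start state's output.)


Start: S0 (output X)
  --1--> S3 (output X)
  --0--> S3 (output X)
  --1--> S1 (output Z)
  --0--> S1 (output Z)
  --1--> S2 (output X)

"XXXZZX"


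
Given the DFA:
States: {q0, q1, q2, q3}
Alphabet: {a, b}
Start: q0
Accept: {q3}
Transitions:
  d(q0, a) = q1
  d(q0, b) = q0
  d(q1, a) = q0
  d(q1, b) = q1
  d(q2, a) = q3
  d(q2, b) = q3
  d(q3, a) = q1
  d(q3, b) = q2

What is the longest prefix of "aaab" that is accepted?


Run the DFA, marking each prefix where the state is accepting:
  "" -> q0 [reject]
  "a" -> q1 [reject]
  "aa" -> q0 [reject]
  "aaa" -> q1 [reject]
  "aaab" -> q1 [reject]

No prefix is accepted


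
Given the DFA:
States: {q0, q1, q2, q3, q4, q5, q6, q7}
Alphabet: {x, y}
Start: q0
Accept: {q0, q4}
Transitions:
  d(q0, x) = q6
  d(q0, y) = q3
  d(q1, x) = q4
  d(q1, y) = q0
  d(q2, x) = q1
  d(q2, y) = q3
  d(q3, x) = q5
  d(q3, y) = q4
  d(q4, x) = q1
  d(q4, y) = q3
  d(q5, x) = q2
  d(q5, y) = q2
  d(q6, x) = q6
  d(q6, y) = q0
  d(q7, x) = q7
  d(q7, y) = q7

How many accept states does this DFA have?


Accept states listed: {q0, q4}
Counting: q0(1) q4(2)

2


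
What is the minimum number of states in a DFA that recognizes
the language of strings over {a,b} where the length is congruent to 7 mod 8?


States track (length) mod 8.
Need 8 states: one per remainder 0..7; accept = remainder 7.

8


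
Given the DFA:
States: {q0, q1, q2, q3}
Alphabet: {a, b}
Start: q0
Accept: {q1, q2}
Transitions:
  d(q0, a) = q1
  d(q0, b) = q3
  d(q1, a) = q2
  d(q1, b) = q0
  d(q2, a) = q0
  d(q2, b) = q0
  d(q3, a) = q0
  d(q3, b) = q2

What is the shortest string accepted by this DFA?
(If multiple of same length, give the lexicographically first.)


BFS by string length (lex-first path to each state shown):
  len 0: q0<-""
  len 1: q1<-"a", q3<-"b"
Found accept state at length 1.

"a"


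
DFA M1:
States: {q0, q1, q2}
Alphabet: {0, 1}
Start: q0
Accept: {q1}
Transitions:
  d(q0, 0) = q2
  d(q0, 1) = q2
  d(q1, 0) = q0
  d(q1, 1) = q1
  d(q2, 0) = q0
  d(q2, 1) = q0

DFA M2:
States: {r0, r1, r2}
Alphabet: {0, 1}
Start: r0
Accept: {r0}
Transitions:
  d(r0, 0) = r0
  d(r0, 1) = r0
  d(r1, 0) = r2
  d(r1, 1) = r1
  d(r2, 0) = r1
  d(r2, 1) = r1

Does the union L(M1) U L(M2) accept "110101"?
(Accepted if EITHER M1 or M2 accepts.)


M1: final=q0 accepted=False
M2: final=r0 accepted=True

Yes, union accepts


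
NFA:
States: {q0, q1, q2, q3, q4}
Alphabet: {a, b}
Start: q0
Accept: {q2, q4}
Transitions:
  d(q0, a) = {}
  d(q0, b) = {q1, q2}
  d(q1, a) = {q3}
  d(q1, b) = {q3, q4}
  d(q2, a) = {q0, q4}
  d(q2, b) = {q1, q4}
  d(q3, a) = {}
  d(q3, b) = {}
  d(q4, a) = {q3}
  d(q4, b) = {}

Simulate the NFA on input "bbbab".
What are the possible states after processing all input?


Start: {q0}
  --b--> {q1, q2}
  --b--> {q1, q3, q4}
  --b--> {q3, q4}
  --a--> {q3}
  --b--> {}

{} (empty set, no valid transitions)


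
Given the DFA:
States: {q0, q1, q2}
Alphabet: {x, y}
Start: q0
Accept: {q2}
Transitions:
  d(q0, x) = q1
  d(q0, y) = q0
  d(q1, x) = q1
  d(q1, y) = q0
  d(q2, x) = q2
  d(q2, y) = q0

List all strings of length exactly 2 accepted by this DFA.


All strings of length 2: 4 total
Accepted: 0

None


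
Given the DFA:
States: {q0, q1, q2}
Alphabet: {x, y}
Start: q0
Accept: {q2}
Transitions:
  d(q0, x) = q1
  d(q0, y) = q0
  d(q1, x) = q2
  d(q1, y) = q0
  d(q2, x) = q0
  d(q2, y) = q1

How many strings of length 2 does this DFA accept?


Enumerating all length-2 strings:
  "xx" -> q2 [accept]
  "xy" -> q0 [reject]
  "yx" -> q1 [reject]
  "yy" -> q0 [reject]

1 out of 4


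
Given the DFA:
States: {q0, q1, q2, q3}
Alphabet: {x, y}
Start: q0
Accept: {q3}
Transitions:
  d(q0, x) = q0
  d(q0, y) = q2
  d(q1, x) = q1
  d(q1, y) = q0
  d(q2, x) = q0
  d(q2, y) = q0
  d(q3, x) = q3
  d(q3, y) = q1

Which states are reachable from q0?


BFS from q0:
  layer 0: {q0}
  layer 1: {q2}

{q0, q2}


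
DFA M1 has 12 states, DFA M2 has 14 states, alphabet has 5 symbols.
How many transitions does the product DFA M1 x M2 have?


Product DFA has 12 * 14 = 168 states.
Each has 5 transitions: 168 * 5 = 840

840


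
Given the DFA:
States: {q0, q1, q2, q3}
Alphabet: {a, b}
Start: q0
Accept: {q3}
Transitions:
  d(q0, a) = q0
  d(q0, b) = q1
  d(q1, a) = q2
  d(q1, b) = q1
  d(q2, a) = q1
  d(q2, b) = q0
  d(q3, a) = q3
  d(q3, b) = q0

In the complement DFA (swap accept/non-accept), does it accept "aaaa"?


Trace: q0 -> q0 -> q0 -> q0 -> q0
Final: q0
Original accept: {q3}
Complement: q0 is not in original accept

Yes, complement accepts (original rejects)


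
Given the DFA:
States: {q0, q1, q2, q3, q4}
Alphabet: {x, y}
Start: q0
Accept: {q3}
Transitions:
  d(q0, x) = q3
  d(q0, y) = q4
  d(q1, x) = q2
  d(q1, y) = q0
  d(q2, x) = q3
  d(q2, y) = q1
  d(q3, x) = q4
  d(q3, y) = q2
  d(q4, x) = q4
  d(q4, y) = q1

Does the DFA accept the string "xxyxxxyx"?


Trace: q0 -> q3 -> q4 -> q1 -> q2 -> q3 -> q4 -> q1 -> q2
Final state: q2
Accept states: {q3}

No, rejected (final state q2 is not an accept state)


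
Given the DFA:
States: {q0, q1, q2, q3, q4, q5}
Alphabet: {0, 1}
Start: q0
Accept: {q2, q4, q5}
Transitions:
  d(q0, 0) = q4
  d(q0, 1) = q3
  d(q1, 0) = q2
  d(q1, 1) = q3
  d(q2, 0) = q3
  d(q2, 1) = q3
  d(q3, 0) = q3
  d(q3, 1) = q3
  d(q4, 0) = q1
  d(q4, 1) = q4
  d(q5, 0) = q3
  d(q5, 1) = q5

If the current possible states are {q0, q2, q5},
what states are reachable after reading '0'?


Apply transition on '0' from each current state:
  d(q0, 0) = q4
  d(q2, 0) = q3
  d(q5, 0) = q3

{q3, q4}


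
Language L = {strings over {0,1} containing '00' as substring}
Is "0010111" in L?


'00' occurs at index 0

Yes, "0010111" is in L


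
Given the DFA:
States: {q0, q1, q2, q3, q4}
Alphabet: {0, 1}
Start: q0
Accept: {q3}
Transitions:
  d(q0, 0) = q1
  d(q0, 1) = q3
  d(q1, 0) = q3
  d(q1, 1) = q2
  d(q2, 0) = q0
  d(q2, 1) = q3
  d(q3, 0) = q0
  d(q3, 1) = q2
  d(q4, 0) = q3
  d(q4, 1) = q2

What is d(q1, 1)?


Looking up transition d(q1, 1)

q2


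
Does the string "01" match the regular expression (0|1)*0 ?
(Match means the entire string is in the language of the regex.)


|string| = 2; first = '0'; last = '1'

No, "01" does not match (0|1)*0


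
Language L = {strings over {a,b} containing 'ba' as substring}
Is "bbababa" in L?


'ba' occurs at index 1

Yes, "bbababa" is in L


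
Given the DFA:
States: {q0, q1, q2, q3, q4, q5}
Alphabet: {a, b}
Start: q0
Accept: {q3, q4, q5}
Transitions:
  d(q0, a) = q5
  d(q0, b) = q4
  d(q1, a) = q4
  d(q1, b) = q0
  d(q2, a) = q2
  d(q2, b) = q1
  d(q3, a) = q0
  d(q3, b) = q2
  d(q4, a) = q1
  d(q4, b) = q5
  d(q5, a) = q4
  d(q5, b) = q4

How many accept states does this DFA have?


Accept states listed: {q3, q4, q5}
Counting: q3(1) q4(2) q5(3)

3


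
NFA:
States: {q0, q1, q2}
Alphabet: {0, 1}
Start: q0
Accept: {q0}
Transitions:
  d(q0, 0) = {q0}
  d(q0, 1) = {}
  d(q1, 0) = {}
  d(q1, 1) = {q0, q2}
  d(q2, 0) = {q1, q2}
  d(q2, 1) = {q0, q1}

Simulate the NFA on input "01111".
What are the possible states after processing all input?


Start: {q0}
  --0--> {q0}
  --1--> {}
  --1--> {}
  --1--> {}
  --1--> {}

{} (empty set, no valid transitions)


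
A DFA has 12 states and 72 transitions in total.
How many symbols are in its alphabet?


Each state has exactly one transition per symbol.
|alphabet| = transitions / states = 72 / 12 = 6

6


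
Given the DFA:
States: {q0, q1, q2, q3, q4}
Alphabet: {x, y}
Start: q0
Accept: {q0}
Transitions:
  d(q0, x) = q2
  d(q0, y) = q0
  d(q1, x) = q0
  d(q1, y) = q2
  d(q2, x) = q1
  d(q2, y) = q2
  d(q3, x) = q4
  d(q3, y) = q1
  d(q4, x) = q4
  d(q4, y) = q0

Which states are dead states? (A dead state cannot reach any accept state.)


Forward reachability from each state:
  q0 -> reaches accept state q0 (live)
  q1 -> reaches accept state q0 (live)
  q2 -> reaches accept state q0 (live)
  q3 -> reaches accept state q0 (live)
  q4 -> reaches accept state q0 (live)

None (all states can reach an accept state)


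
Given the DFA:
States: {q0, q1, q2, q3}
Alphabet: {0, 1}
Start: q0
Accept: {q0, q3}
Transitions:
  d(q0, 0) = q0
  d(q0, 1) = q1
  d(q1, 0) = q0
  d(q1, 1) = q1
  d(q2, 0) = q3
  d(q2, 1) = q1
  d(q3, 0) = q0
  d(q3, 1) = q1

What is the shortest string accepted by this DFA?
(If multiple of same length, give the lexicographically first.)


BFS by string length (lex-first path to each state shown):
  len 0: q0<-""
Found accept state at length 0.

"" (empty string)


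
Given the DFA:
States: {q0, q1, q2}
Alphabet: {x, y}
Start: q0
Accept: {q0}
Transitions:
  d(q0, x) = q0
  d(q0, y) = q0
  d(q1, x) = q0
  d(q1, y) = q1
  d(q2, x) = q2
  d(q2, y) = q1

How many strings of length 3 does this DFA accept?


Enumerating all length-3 strings:
  "xxx" -> q0 [accept]
  "xxy" -> q0 [accept]
  "xyx" -> q0 [accept]
  "xyy" -> q0 [accept]
  "yxx" -> q0 [accept]
  "yxy" -> q0 [accept]
  "yyx" -> q0 [accept]
  "yyy" -> q0 [accept]

8 out of 8


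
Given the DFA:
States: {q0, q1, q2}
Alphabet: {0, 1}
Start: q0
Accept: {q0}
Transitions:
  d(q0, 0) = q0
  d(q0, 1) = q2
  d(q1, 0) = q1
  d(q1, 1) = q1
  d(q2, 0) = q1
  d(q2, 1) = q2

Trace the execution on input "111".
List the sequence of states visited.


Input: 111
d(q0, 1) = q2
d(q2, 1) = q2
d(q2, 1) = q2


q0 -> q2 -> q2 -> q2


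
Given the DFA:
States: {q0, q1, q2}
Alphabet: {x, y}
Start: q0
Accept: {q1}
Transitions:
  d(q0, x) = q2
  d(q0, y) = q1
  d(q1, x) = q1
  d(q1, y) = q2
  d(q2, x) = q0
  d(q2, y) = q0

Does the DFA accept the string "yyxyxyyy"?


Trace: q0 -> q1 -> q2 -> q0 -> q1 -> q1 -> q2 -> q0 -> q1
Final state: q1
Accept states: {q1}

Yes, accepted (final state q1 is an accept state)


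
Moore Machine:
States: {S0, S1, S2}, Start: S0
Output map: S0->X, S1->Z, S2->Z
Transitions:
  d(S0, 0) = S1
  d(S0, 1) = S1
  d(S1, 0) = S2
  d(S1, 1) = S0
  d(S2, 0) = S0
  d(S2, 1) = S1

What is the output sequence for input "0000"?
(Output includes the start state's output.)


Start: S0 (output X)
  --0--> S1 (output Z)
  --0--> S2 (output Z)
  --0--> S0 (output X)
  --0--> S1 (output Z)

"XZZXZ"


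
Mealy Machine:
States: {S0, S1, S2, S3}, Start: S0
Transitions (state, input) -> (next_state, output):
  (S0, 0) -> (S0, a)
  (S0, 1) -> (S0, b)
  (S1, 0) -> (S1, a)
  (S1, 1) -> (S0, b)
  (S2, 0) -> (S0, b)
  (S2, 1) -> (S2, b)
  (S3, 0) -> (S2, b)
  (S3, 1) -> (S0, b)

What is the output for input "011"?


Step-by-step:
  (S0, 0) -> (S0, a)
  (S0, 1) -> (S0, b)
  (S0, 1) -> (S0, b)

"abb"


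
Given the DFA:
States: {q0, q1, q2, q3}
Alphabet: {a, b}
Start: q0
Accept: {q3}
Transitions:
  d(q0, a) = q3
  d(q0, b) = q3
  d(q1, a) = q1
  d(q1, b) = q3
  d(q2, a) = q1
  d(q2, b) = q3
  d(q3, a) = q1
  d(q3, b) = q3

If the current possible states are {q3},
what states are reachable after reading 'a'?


Apply transition on 'a' from each current state:
  d(q3, a) = q1

{q1}


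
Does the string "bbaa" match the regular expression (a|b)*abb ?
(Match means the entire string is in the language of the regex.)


|string| = 4; first = 'b'; last = 'a'

No, "bbaa" does not match (a|b)*abb


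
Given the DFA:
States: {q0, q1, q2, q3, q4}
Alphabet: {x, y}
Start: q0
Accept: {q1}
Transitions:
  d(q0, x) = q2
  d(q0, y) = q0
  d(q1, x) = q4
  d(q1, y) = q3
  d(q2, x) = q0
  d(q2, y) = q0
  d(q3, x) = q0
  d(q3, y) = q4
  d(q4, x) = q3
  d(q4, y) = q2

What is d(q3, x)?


Looking up transition d(q3, x)

q0


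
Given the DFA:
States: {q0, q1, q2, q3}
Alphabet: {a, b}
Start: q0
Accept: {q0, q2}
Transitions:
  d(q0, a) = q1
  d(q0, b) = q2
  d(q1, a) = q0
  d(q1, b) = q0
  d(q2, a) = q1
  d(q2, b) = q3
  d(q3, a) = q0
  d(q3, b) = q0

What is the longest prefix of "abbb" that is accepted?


Run the DFA, marking each prefix where the state is accepting:
  "" -> q0 [accept]
  "a" -> q1 [reject]
  "ab" -> q0 [accept]
  "abb" -> q2 [accept]
  "abbb" -> q3 [reject]

"abb"


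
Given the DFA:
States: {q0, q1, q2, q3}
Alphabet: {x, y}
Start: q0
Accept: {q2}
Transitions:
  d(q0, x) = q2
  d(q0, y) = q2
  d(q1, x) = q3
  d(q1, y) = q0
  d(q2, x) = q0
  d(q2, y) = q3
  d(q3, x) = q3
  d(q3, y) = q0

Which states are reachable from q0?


BFS from q0:
  layer 0: {q0}
  layer 1: {q2}
  layer 2: {q3}

{q0, q2, q3}


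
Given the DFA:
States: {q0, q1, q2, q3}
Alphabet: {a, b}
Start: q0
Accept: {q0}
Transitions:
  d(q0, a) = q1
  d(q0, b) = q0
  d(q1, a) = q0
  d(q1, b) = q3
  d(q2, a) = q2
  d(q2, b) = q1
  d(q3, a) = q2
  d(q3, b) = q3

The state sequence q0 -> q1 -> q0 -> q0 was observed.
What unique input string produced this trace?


Trace back each transition to find the symbol:
  q0 --[a]--> q1
  q1 --[a]--> q0
  q0 --[b]--> q0

"aab"


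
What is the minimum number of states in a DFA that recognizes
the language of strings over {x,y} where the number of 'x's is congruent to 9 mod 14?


States track (count of 'x') mod 14.
Need 14 states: one per remainder 0..13; accept = remainder 9.

14


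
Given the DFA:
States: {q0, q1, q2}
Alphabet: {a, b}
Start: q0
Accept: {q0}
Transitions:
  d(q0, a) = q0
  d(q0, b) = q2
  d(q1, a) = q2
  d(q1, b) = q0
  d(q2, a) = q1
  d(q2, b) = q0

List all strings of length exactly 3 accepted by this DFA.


All strings of length 3: 8 total
Accepted: 4

"aaa", "abb", "bab", "bba"


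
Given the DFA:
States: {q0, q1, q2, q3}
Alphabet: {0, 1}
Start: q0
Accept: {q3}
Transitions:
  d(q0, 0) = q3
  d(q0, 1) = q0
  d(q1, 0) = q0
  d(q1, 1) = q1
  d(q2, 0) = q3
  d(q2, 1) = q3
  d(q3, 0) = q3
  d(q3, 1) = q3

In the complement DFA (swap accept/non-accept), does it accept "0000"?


Trace: q0 -> q3 -> q3 -> q3 -> q3
Final: q3
Original accept: {q3}
Complement: q3 is in original accept

No, complement rejects (original accepts)


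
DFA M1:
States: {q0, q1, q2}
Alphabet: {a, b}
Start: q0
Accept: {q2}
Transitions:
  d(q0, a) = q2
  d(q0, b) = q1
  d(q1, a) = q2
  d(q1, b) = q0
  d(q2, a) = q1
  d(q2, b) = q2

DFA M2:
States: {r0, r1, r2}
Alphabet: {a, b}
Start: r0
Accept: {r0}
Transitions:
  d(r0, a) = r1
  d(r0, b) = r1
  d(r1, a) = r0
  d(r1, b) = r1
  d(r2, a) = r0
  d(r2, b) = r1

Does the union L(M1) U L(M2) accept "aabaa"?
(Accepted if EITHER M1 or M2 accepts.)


M1: final=q1 accepted=False
M2: final=r1 accepted=False

No, union rejects (neither accepts)


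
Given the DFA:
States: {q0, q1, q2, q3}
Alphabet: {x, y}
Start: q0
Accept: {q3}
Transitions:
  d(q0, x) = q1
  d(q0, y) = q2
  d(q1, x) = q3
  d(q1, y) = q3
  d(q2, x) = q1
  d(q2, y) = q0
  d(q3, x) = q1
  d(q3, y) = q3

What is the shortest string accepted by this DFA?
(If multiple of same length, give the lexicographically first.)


BFS by string length (lex-first path to each state shown):
  len 0: q0<-""
  len 1: q1<-"x", q2<-"y"
  len 2: q0<-"yy", q1<-"yx", q3<-"xx"
Found accept state at length 2.

"xx"


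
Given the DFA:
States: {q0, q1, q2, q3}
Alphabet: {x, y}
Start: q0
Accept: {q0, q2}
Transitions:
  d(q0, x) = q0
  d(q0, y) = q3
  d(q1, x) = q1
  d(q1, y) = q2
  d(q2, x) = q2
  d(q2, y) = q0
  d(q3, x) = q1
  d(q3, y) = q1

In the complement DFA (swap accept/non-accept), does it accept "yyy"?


Trace: q0 -> q3 -> q1 -> q2
Final: q2
Original accept: {q0, q2}
Complement: q2 is in original accept

No, complement rejects (original accepts)


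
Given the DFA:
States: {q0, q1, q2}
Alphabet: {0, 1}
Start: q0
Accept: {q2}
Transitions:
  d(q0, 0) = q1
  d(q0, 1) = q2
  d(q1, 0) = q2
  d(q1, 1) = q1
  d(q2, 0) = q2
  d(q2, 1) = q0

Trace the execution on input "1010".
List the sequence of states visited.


Input: 1010
d(q0, 1) = q2
d(q2, 0) = q2
d(q2, 1) = q0
d(q0, 0) = q1


q0 -> q2 -> q2 -> q0 -> q1


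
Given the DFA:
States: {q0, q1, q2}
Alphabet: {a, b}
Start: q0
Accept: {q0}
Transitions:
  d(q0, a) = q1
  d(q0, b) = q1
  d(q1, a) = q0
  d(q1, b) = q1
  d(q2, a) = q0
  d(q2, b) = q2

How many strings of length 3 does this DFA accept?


Enumerating all length-3 strings:
  "aaa" -> q1 [reject]
  "aab" -> q1 [reject]
  "aba" -> q0 [accept]
  "abb" -> q1 [reject]
  "baa" -> q1 [reject]
  "bab" -> q1 [reject]
  "bba" -> q0 [accept]
  "bbb" -> q1 [reject]

2 out of 8


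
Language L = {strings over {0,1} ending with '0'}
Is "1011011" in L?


last symbol = '1'

No, "1011011" is not in L


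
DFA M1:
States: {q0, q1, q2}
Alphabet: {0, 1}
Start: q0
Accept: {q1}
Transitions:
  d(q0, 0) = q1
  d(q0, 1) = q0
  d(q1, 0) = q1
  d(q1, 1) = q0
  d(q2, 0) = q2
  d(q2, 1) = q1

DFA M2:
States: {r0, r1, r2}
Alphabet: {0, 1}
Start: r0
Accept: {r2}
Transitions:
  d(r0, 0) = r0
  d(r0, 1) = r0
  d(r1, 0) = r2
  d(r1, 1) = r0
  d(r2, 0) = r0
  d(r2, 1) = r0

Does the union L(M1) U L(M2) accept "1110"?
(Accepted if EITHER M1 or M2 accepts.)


M1: final=q1 accepted=True
M2: final=r0 accepted=False

Yes, union accepts


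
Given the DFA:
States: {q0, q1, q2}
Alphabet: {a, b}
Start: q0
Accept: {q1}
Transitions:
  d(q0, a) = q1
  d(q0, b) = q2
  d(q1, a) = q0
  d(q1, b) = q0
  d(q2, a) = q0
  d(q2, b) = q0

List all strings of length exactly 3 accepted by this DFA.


All strings of length 3: 8 total
Accepted: 4

"aaa", "aba", "baa", "bba"


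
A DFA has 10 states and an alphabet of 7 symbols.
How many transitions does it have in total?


Each state has exactly one transition per symbol.
10 * 7 = 70

70


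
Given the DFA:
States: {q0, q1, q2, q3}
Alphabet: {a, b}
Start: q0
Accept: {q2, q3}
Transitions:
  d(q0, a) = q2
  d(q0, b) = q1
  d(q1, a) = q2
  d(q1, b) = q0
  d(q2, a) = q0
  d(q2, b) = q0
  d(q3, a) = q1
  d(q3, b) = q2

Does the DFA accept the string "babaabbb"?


Trace: q0 -> q1 -> q2 -> q0 -> q2 -> q0 -> q1 -> q0 -> q1
Final state: q1
Accept states: {q2, q3}

No, rejected (final state q1 is not an accept state)


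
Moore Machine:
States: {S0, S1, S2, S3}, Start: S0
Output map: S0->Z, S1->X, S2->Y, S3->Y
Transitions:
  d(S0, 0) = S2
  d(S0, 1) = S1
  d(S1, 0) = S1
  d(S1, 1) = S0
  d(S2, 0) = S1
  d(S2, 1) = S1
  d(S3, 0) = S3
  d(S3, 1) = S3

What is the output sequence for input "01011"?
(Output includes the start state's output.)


Start: S0 (output Z)
  --0--> S2 (output Y)
  --1--> S1 (output X)
  --0--> S1 (output X)
  --1--> S0 (output Z)
  --1--> S1 (output X)

"ZYXXZX"


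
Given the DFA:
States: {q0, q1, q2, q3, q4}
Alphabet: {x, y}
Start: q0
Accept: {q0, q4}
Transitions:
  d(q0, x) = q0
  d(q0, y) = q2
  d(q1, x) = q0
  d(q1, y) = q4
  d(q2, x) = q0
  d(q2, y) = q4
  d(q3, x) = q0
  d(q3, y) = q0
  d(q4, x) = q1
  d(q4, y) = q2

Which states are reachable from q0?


BFS from q0:
  layer 0: {q0}
  layer 1: {q2}
  layer 2: {q4}
  layer 3: {q1}

{q0, q1, q2, q4}


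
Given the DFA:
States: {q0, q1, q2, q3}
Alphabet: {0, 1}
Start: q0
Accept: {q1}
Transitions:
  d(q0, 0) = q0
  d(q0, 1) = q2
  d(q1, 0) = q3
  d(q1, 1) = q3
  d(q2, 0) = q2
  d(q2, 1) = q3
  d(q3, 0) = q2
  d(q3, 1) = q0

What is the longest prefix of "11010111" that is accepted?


Run the DFA, marking each prefix where the state is accepting:
  "" -> q0 [reject]
  "1" -> q2 [reject]
  "11" -> q3 [reject]
  "110" -> q2 [reject]
  "1101" -> q3 [reject]
  "11010" -> q2 [reject]
  "110101" -> q3 [reject]
  "1101011" -> q0 [reject]
  "11010111" -> q2 [reject]

No prefix is accepted


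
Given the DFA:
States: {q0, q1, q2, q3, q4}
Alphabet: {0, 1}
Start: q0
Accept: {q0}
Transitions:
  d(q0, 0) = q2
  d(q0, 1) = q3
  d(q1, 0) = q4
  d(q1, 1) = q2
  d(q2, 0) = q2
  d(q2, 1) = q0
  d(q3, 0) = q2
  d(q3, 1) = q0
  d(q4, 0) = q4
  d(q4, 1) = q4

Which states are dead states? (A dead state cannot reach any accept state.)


Forward reachability from each state:
  q0 -> reaches accept state q0 (live)
  q1 -> reaches accept state q0 (live)
  q2 -> reaches accept state q0 (live)
  q3 -> reaches accept state q0 (live)
  q4 -> reaches {q4}, no accept state (dead)

{q4}


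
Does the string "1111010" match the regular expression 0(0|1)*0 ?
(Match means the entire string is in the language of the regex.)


|string| = 7; first = '1'; last = '0'

No, "1111010" does not match 0(0|1)*0


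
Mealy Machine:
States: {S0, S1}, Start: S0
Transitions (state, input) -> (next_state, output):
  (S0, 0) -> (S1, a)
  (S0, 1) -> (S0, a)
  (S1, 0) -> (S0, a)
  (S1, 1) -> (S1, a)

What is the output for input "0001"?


Step-by-step:
  (S0, 0) -> (S1, a)
  (S1, 0) -> (S0, a)
  (S0, 0) -> (S1, a)
  (S1, 1) -> (S1, a)

"aaaa"


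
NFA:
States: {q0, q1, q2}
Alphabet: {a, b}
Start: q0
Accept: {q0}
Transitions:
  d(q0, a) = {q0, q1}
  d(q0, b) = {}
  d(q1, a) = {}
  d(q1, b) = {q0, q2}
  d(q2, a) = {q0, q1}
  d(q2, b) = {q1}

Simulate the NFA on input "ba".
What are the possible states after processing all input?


Start: {q0}
  --b--> {}
  --a--> {}

{} (empty set, no valid transitions)


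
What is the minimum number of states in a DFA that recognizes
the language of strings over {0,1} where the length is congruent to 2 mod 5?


States track (length) mod 5.
Need 5 states: one per remainder 0..4; accept = remainder 2.

5


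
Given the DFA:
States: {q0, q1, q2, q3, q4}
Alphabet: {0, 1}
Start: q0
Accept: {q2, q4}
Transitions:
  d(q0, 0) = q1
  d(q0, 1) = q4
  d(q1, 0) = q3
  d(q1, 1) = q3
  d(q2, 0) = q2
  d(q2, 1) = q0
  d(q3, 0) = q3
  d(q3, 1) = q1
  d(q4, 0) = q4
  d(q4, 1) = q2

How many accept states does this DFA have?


Accept states listed: {q2, q4}
Counting: q2(1) q4(2)

2


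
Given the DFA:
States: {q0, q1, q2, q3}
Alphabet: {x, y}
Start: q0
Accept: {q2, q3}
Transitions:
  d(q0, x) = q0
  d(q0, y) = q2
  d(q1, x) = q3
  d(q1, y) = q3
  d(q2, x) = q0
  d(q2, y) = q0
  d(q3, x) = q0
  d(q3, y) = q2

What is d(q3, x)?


Looking up transition d(q3, x)

q0


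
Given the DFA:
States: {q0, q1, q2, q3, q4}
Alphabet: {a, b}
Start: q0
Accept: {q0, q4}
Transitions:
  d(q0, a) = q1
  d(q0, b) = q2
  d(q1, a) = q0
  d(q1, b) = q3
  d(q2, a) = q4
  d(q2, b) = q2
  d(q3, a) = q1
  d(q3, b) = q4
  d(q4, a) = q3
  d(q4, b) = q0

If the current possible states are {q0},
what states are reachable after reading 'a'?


Apply transition on 'a' from each current state:
  d(q0, a) = q1

{q1}


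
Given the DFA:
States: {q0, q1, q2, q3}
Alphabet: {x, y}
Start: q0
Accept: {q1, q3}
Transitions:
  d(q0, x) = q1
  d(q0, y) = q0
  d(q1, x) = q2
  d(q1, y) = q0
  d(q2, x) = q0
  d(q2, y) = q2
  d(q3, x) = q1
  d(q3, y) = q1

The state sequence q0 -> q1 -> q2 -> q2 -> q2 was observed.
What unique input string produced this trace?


Trace back each transition to find the symbol:
  q0 --[x]--> q1
  q1 --[x]--> q2
  q2 --[y]--> q2
  q2 --[y]--> q2

"xxyy"


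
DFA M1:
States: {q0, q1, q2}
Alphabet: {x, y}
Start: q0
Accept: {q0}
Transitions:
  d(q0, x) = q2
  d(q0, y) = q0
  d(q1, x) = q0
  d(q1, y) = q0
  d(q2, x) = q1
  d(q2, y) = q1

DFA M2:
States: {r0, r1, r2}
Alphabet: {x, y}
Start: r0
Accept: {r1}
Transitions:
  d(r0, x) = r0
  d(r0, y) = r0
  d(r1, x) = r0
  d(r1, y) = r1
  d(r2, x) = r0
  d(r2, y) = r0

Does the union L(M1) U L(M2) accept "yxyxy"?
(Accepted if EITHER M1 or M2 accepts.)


M1: final=q0 accepted=True
M2: final=r0 accepted=False

Yes, union accepts


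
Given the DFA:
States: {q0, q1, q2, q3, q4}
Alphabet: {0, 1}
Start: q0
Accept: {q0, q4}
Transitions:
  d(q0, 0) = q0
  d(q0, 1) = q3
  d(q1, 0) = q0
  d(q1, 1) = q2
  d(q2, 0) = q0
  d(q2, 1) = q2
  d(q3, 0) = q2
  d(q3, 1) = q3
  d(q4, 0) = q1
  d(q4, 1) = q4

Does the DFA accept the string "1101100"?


Trace: q0 -> q3 -> q3 -> q2 -> q2 -> q2 -> q0 -> q0
Final state: q0
Accept states: {q0, q4}

Yes, accepted (final state q0 is an accept state)


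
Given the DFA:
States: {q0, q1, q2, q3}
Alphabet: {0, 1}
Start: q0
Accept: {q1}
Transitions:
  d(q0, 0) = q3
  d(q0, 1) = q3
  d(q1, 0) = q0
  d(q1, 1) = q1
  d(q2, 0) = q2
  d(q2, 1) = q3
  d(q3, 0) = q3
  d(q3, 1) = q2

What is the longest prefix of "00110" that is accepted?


Run the DFA, marking each prefix where the state is accepting:
  "" -> q0 [reject]
  "0" -> q3 [reject]
  "00" -> q3 [reject]
  "001" -> q2 [reject]
  "0011" -> q3 [reject]
  "00110" -> q3 [reject]

No prefix is accepted


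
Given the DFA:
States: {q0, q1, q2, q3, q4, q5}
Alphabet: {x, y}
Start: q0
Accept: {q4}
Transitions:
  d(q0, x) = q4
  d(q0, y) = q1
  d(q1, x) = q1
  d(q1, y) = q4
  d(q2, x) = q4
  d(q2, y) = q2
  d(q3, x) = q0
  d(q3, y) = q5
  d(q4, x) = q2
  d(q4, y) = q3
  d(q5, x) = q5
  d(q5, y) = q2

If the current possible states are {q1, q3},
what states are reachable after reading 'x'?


Apply transition on 'x' from each current state:
  d(q1, x) = q1
  d(q3, x) = q0

{q0, q1}


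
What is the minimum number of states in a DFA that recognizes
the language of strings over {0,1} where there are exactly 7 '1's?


States: count = 0, 1, ..., 7 (that's 8 states), plus a dead state for count > 7.
Total: 8 + 1 = 9. Accept = count-7 state.

9


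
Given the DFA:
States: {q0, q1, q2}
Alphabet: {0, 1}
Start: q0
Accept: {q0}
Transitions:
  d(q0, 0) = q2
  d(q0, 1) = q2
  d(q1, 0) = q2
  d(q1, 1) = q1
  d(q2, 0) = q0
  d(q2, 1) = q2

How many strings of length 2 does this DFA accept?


Enumerating all length-2 strings:
  "00" -> q0 [accept]
  "01" -> q2 [reject]
  "10" -> q0 [accept]
  "11" -> q2 [reject]

2 out of 4


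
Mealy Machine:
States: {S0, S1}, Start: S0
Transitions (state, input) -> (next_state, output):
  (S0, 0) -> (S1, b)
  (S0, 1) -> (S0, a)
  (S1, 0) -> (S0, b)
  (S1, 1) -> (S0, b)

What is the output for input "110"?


Step-by-step:
  (S0, 1) -> (S0, a)
  (S0, 1) -> (S0, a)
  (S0, 0) -> (S1, b)

"aab"


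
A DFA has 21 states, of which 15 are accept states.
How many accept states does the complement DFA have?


Complement swaps accept and non-accept states.
21 - 15 = 6

6


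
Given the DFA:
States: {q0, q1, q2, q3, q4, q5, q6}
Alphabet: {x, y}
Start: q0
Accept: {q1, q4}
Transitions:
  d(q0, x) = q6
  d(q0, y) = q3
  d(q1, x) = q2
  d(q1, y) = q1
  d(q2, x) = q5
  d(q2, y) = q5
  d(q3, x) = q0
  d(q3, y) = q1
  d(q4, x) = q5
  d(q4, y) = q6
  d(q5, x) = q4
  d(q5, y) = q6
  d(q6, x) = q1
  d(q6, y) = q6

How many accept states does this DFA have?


Accept states listed: {q1, q4}
Counting: q1(1) q4(2)

2


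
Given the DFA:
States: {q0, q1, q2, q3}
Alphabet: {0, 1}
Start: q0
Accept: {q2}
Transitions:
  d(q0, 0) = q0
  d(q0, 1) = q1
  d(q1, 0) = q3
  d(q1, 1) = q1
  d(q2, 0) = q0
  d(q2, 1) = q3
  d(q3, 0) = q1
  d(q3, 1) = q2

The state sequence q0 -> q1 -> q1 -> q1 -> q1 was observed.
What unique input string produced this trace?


Trace back each transition to find the symbol:
  q0 --[1]--> q1
  q1 --[1]--> q1
  q1 --[1]--> q1
  q1 --[1]--> q1

"1111"


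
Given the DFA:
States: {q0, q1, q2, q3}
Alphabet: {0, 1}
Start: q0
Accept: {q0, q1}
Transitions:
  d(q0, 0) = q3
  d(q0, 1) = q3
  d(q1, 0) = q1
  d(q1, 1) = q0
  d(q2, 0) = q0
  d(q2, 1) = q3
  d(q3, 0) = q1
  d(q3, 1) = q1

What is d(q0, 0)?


Looking up transition d(q0, 0)

q3


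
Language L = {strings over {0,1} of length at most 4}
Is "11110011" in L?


length = 8

No, "11110011" is not in L


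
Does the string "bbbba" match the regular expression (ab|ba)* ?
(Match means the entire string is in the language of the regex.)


|string| = 5; first = 'b'; last = 'a'

No, "bbbba" does not match (ab|ba)*


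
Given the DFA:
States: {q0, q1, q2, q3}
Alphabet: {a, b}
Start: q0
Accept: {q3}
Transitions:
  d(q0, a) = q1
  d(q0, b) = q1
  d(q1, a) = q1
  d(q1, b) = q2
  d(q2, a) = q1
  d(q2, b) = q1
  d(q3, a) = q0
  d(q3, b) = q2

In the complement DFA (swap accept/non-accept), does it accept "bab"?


Trace: q0 -> q1 -> q1 -> q2
Final: q2
Original accept: {q3}
Complement: q2 is not in original accept

Yes, complement accepts (original rejects)


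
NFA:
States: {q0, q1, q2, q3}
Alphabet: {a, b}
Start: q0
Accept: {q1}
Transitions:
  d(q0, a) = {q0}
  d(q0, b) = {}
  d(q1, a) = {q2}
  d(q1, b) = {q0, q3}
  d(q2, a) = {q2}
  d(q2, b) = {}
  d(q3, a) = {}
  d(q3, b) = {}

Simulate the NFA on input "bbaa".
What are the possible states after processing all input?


Start: {q0}
  --b--> {}
  --b--> {}
  --a--> {}
  --a--> {}

{} (empty set, no valid transitions)


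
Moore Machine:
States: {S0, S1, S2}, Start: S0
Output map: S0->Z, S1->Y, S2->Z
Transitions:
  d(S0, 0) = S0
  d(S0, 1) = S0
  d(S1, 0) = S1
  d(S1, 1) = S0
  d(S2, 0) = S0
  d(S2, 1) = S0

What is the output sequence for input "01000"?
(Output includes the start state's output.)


Start: S0 (output Z)
  --0--> S0 (output Z)
  --1--> S0 (output Z)
  --0--> S0 (output Z)
  --0--> S0 (output Z)
  --0--> S0 (output Z)

"ZZZZZZ"


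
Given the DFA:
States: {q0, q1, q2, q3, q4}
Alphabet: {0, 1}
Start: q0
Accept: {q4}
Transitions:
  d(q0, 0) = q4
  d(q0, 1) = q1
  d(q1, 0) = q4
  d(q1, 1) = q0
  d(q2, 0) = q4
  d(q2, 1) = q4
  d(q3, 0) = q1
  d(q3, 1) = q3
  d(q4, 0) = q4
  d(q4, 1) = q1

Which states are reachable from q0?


BFS from q0:
  layer 0: {q0}
  layer 1: {q1, q4}

{q0, q1, q4}


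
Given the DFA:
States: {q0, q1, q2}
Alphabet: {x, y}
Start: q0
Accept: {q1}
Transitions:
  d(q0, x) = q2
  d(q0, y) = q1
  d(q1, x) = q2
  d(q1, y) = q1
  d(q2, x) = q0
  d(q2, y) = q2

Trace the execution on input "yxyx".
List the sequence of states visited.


Input: yxyx
d(q0, y) = q1
d(q1, x) = q2
d(q2, y) = q2
d(q2, x) = q0


q0 -> q1 -> q2 -> q2 -> q0


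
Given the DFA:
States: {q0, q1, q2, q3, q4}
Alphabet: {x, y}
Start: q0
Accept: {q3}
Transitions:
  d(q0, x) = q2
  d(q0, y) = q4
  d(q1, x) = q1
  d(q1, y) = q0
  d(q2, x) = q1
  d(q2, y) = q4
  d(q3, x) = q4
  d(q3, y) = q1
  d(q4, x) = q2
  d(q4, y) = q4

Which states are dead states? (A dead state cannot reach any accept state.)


Forward reachability from each state:
  q0 -> reaches {q0, q1, q2, q4}, no accept state (dead)
  q1 -> reaches {q0, q1, q2, q4}, no accept state (dead)
  q2 -> reaches {q0, q1, q2, q4}, no accept state (dead)
  q3 -> reaches accept state q3 (live)
  q4 -> reaches {q0, q1, q2, q4}, no accept state (dead)

{q0, q1, q2, q4}


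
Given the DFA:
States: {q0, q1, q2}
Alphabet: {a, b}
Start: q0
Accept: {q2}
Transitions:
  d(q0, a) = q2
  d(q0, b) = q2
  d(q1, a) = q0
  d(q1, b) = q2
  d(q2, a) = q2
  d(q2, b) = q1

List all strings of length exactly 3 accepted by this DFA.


All strings of length 3: 8 total
Accepted: 4

"aaa", "abb", "baa", "bbb"


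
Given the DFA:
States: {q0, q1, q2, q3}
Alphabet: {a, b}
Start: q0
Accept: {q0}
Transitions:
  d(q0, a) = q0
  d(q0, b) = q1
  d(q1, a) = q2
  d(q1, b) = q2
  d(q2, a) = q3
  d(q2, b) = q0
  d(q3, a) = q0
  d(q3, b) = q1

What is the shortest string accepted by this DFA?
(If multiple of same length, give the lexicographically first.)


BFS by string length (lex-first path to each state shown):
  len 0: q0<-""
Found accept state at length 0.

"" (empty string)


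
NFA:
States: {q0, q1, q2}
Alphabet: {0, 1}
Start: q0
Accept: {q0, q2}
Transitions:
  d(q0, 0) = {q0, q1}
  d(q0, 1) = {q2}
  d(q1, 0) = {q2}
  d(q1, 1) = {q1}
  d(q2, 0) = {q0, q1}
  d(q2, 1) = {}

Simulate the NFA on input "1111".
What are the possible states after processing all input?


Start: {q0}
  --1--> {q2}
  --1--> {}
  --1--> {}
  --1--> {}

{} (empty set, no valid transitions)


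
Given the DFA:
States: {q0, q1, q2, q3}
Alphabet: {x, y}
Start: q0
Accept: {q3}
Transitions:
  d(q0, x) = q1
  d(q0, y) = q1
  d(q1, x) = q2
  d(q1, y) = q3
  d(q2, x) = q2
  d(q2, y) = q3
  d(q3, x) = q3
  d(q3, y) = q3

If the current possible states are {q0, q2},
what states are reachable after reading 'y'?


Apply transition on 'y' from each current state:
  d(q0, y) = q1
  d(q2, y) = q3

{q1, q3}


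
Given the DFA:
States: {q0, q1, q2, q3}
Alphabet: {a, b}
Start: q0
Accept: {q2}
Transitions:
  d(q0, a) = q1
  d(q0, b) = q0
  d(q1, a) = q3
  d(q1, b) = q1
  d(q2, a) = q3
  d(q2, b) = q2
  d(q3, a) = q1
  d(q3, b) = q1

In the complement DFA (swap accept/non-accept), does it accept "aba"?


Trace: q0 -> q1 -> q1 -> q3
Final: q3
Original accept: {q2}
Complement: q3 is not in original accept

Yes, complement accepts (original rejects)


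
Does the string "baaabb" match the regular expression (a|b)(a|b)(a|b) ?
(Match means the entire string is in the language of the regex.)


|string| = 6; first = 'b'; last = 'b'

No, "baaabb" does not match (a|b)(a|b)(a|b)


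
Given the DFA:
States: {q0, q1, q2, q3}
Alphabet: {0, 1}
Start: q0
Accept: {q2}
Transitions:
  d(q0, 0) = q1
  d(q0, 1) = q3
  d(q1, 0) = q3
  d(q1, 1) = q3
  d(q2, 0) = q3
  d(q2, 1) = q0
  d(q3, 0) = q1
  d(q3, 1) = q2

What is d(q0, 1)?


Looking up transition d(q0, 1)

q3


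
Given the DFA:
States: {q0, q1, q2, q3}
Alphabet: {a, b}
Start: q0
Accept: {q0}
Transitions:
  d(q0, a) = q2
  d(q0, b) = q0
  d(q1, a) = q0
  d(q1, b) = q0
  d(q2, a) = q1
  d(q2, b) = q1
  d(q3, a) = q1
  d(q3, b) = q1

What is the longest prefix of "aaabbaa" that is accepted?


Run the DFA, marking each prefix where the state is accepting:
  "" -> q0 [accept]
  "a" -> q2 [reject]
  "aa" -> q1 [reject]
  "aaa" -> q0 [accept]
  "aaab" -> q0 [accept]
  "aaabb" -> q0 [accept]
  "aaabba" -> q2 [reject]
  "aaabbaa" -> q1 [reject]

"aaabb"


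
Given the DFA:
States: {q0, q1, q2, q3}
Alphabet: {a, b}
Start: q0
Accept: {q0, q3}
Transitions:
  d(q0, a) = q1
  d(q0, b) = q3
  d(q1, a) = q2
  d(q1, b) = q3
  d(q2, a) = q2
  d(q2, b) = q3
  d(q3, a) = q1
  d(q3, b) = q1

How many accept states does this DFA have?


Accept states listed: {q0, q3}
Counting: q0(1) q3(2)

2


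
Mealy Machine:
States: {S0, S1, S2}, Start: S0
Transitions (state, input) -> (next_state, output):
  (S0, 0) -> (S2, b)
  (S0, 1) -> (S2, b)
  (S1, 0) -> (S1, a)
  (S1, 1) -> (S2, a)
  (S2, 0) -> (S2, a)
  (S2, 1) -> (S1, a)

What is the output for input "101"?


Step-by-step:
  (S0, 1) -> (S2, b)
  (S2, 0) -> (S2, a)
  (S2, 1) -> (S1, a)

"baa"


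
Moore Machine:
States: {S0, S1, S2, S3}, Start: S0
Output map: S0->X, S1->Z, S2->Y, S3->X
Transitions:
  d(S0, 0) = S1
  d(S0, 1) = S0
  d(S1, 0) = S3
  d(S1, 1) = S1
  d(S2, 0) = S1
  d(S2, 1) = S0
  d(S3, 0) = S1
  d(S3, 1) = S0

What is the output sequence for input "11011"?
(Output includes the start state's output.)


Start: S0 (output X)
  --1--> S0 (output X)
  --1--> S0 (output X)
  --0--> S1 (output Z)
  --1--> S1 (output Z)
  --1--> S1 (output Z)

"XXXZZZ"


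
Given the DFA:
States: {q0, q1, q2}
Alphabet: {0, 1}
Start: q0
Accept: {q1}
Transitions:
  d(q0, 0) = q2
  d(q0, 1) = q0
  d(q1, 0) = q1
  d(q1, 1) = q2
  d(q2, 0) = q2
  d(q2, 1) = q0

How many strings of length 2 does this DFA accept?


Enumerating all length-2 strings:
  "00" -> q2 [reject]
  "01" -> q0 [reject]
  "10" -> q2 [reject]
  "11" -> q0 [reject]

0 out of 4


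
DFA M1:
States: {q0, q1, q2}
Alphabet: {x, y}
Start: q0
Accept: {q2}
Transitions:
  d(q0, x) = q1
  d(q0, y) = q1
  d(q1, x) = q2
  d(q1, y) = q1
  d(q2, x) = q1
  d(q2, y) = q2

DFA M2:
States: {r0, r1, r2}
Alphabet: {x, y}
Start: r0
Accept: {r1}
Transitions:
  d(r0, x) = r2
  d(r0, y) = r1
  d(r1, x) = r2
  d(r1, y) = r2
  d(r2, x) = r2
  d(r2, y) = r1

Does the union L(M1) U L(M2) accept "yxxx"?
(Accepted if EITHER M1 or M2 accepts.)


M1: final=q2 accepted=True
M2: final=r2 accepted=False

Yes, union accepts


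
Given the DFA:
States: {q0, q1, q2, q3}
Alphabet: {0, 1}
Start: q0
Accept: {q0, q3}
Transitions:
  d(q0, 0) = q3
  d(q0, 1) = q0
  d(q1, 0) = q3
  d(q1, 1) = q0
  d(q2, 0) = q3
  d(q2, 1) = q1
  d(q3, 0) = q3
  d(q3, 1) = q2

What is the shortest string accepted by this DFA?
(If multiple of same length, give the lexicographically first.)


BFS by string length (lex-first path to each state shown):
  len 0: q0<-""
Found accept state at length 0.

"" (empty string)


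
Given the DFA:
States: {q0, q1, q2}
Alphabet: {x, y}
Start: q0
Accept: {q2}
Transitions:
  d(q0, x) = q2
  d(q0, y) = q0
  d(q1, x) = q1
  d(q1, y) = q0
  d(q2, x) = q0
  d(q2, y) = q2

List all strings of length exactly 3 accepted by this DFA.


All strings of length 3: 8 total
Accepted: 4

"xxx", "xyy", "yxy", "yyx"


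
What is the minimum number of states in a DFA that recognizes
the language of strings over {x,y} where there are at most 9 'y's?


States: count = 0, 1, ..., 9 (all accepting; 10 states), plus a dead state for count > 9.
Total: 10 + 1 = 11.

11


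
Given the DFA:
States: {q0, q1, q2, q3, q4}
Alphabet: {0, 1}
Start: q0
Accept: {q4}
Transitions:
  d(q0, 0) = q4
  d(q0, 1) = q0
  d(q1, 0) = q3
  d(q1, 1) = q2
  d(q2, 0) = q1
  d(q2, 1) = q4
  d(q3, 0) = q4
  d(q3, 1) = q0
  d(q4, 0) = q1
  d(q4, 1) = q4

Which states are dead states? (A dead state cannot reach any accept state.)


Forward reachability from each state:
  q0 -> reaches accept state q4 (live)
  q1 -> reaches accept state q4 (live)
  q2 -> reaches accept state q4 (live)
  q3 -> reaches accept state q4 (live)
  q4 -> reaches accept state q4 (live)

None (all states can reach an accept state)


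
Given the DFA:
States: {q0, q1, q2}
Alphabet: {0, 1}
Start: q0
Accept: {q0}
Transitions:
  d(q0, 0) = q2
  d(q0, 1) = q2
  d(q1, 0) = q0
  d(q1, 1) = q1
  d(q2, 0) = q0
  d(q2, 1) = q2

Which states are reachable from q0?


BFS from q0:
  layer 0: {q0}
  layer 1: {q2}

{q0, q2}


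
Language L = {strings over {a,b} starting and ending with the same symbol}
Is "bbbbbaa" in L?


first = 'b', last = 'a'

No, "bbbbbaa" is not in L


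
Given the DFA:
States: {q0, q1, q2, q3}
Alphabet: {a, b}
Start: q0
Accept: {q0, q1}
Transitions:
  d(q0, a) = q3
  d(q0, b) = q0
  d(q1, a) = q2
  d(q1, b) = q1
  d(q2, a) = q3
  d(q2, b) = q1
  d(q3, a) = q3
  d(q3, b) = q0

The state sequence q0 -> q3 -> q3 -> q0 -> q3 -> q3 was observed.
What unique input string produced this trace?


Trace back each transition to find the symbol:
  q0 --[a]--> q3
  q3 --[a]--> q3
  q3 --[b]--> q0
  q0 --[a]--> q3
  q3 --[a]--> q3

"aabaa"


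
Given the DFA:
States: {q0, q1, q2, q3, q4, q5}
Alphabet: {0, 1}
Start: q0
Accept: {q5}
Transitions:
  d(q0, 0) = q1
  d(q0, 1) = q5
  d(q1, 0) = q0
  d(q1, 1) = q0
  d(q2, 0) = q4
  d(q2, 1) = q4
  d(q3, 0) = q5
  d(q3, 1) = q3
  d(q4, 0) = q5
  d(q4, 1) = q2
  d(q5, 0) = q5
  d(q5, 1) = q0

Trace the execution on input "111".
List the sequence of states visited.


Input: 111
d(q0, 1) = q5
d(q5, 1) = q0
d(q0, 1) = q5


q0 -> q5 -> q0 -> q5
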